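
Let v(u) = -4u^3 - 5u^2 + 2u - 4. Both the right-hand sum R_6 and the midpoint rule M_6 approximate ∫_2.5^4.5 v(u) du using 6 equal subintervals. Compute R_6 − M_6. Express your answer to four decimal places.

R_6 ≈ -553.907407.
M_6 ≈ -489.962963.
R_6 − M_6 ≈ -63.9444.

-63.9444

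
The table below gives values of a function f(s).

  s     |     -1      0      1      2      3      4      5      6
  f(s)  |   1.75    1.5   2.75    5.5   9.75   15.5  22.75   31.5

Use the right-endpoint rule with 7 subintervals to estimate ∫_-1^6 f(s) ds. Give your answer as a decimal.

Δs = 1.
Sum = 1·[1.5 + 2.75 + 5.5 + 9.75 + 15.5 + 22.75 + 31.5] = 89.25.

89.25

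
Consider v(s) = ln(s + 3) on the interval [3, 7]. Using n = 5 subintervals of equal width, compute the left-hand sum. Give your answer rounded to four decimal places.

Δs = (7 − 3)/5 = 0.8.
Left endpoints: 3, 3.8, 4.6, 5.4, 6.2.
v(3) ≈ 1.7918, v(3.8) ≈ 1.9169, v(4.6) ≈ 2.0281, v(5.4) ≈ 2.1282, v(6.2) ≈ 2.2192.
Sum = Δs · [v(3) + v(3.8) + v(4.6) + v(5.4) + v(6.2)].
Sum ≈ 8.0674.

8.0674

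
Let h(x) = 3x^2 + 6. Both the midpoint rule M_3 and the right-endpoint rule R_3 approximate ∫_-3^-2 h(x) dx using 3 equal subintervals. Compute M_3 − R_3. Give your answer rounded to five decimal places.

2.41667

M_3 ≈ 24.9722222.
R_3 ≈ 22.5555556.
M_3 − R_3 ≈ 2.41667.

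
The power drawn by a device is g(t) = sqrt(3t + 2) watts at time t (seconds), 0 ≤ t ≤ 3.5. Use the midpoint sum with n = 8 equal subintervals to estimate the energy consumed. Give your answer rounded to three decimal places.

9.197

Δt = (3.5 − 0)/8 = 0.4375.
Midpoints: 0.21875, 0.65625, 1.09375, 1.53125, 1.96875, 2.40625, 2.84375, 3.28125.
g(0.21875) ≈ 1.630, g(0.65625) ≈ 1.992, g(1.09375) ≈ 2.298, g(1.53125) ≈ 2.568, g(1.96875) ≈ 2.812, g(2.40625) ≈ 3.036, g(2.84375) ≈ 3.245, g(3.28125) ≈ 3.441.
Sum = Δt · [g(0.21875) + g(0.65625) + g(1.09375) + ...].
Sum ≈ 9.197.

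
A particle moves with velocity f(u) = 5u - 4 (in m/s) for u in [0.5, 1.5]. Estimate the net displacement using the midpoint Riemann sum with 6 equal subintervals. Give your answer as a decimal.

Δu = (1.5 − 0.5)/6 = 1/6.
Midpoints: 7/12, 0.75, 11/12, 13/12, 1.25, 17/12.
f(7/12) = -13/12, f(0.75) = -0.25, f(11/12) = 7/12, f(13/12) = 17/12, f(1.25) = 2.25, f(17/12) = 37/12.
Sum = Δu · [f(7/12) + f(0.75) + f(11/12) + ...].
Sum = 1.

1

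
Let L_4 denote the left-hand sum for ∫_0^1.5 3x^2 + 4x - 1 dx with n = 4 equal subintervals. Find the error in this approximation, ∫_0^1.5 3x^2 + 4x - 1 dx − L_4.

2.28515625

Exact integral: ∫_0^1.5 f(x) dx = 6.375.
L_4 = 4.08984375.
Error = 6.375 − 4.08984375 = 2.28515625.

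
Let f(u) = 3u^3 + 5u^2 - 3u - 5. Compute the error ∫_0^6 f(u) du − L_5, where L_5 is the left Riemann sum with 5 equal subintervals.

Exact integral: ∫_0^6 f(u) du = 1248.
L_5 = 808.08.
Error = 1248 − 808.08 = 439.92.

439.92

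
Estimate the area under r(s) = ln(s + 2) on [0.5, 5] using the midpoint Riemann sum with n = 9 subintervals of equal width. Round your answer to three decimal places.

6.833

Δs = (5 − 0.5)/9 = 0.5.
Midpoints: 0.75, 1.25, 1.75, 2.25, 2.75, 3.25, 3.75, 4.25, 4.75.
r(0.75) ≈ 1.012, r(1.25) ≈ 1.179, r(1.75) ≈ 1.322, r(2.25) ≈ 1.447, r(2.75) ≈ 1.558, r(3.25) ≈ 1.658, r(3.75) ≈ 1.749, r(4.25) ≈ 1.833, r(4.75) ≈ 1.910.
Sum = Δs · [r(0.75) + r(1.25) + r(1.75) + ...].
Sum ≈ 6.833.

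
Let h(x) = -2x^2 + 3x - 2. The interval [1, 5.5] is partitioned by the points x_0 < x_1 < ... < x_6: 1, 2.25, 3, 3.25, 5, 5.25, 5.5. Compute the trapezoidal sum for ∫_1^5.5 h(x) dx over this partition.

-77.96875

Subinterval widths: 1.25, 0.75, 0.25, 1.75, 0.25, 0.25.
h(1) = -1, h(2.25) = -5.375, h(3) = -11, h(3.25) = -13.375, h(5) = -37, h(5.25) = -41.375, h(5.5) = -46.
On each subinterval the trapezoid contributes (Δx_i/2)·[h(x_{i-1}) + h(x_i)].
Sum = -77.96875.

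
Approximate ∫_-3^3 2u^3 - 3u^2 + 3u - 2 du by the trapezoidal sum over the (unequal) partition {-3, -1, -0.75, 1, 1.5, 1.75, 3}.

-84.2578125

Subinterval widths: 2, 0.25, 1.75, 0.5, 0.25, 1.25.
f(-3) = -92, f(-1) = -10, f(-0.75) = -6.78125, f(1) = 0, f(1.5) = 2.5, f(1.75) = 4.78125, f(3) = 34.
On each subinterval the trapezoid contributes (Δu_i/2)·[f(u_{i-1}) + f(u_i)].
Sum = -84.2578125.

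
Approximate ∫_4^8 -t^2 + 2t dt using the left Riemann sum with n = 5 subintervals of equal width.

Δt = (8 − 4)/5 = 0.8.
Left endpoints: 4, 4.8, 5.6, 6.4, 7.2.
f(4) = -8, f(4.8) = -13.44, f(5.6) = -20.16, f(6.4) = -28.16, f(7.2) = -37.44.
Sum = Δt · [f(4) + f(4.8) + f(5.6) + f(6.4) + f(7.2)].
Sum = -85.76.

-85.76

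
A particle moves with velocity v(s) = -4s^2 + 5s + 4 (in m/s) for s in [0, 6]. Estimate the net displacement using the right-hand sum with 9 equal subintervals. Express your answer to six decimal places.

-213.777778

Δs = (6 − 0)/9 = 2/3.
Right endpoints: 2/3, 4/3, 2, 8/3, 10/3, 4, 14/3, 16/3, 6.
v(2/3) = 50/9, v(4/3) = 32/9, v(2) = -2, v(8/3) = -100/9, v(10/3) = -214/9, v(4) = -40, v(14/3) = -538/9, v(16/3) = -748/9, v(6) = -110.
Sum = Δs · [v(2/3) + v(4/3) + v(2) + ...].
Sum ≈ -213.777778.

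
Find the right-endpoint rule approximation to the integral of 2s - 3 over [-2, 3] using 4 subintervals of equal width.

-3.75

Δs = (3 − (-2))/4 = 1.25.
Right endpoints: -0.75, 0.5, 1.75, 3.
f(-0.75) = -4.5, f(0.5) = -2, f(1.75) = 0.5, f(3) = 3.
Sum = Δs · [f(-0.75) + f(0.5) + f(1.75) + f(3)].
Sum = -3.75.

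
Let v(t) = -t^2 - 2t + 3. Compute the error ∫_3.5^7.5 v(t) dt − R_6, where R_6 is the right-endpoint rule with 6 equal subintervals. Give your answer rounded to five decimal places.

Exact integral: ∫_3.5^7.5 v(t) dt ≈ -158.3333333.
R_6 ≈ -175.9629630.
Error ≈ -158.3333333 − (-175.9629630) ≈ 17.62963.

17.62963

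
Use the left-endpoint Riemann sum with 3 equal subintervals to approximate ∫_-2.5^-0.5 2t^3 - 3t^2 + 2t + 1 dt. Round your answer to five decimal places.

Δt = (-0.5 − (-2.5))/3 = 2/3.
Left endpoints: -2.5, -11/6, -7/6.
f(-2.5) = -54, f(-11/6) = -677/27, f(-7/6) = -232/27.
Sum = Δt · [f(-2.5) + f(-11/6) + f(-7/6)].
Sum ≈ -58.44444.

-58.44444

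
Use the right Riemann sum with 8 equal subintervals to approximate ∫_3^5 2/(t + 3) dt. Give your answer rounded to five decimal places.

Δt = (5 − 3)/8 = 0.25.
Right endpoints: 3.25, 3.5, 3.75, 4, 4.25, 4.5, 4.75, 5.
f(3.25) = 0.32, f(3.5) = 4/13, f(3.75) = 8/27, f(4) = 2/7, f(4.25) = 8/29, f(4.5) = 4/15, f(4.75) = 8/31, f(5) = 0.25.
Sum = Δt · [f(3.25) + f(3.5) + f(3.75) + ...].
Sum ≈ 0.56507.

0.56507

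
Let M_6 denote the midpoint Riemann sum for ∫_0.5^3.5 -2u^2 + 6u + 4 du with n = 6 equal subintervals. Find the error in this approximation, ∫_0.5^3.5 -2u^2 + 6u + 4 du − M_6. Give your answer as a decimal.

-0.125

Exact integral: ∫_0.5^3.5 f(u) du = 19.5.
M_6 = 19.625.
Error = 19.5 − 19.625 = -0.125.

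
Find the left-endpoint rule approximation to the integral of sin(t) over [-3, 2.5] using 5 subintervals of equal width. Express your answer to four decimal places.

Δt = (2.5 − (-3))/5 = 1.1.
Left endpoints: -3, -1.9, -0.8, 0.3, 1.4.
f(-3) ≈ -0.1411, f(-1.9) ≈ -0.9463, f(-0.8) ≈ -0.7174, f(0.3) ≈ 0.2955, f(1.4) ≈ 0.9854.
Sum = Δt · [f(-3) + f(-1.9) + f(-0.8) + f(0.3) + f(1.4)].
Sum ≈ -0.5762.

-0.5762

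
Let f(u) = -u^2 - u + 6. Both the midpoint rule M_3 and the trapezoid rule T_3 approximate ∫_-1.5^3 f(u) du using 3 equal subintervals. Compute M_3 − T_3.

2.53125

M_3 = 14.34375.
T_3 = 11.8125.
M_3 − T_3 = 2.53125.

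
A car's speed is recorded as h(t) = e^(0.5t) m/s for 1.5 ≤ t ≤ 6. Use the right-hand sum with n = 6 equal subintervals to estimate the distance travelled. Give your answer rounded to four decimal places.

Δt = (6 − 1.5)/6 = 0.75.
Right endpoints: 2.25, 3, 3.75, 4.5, 5.25, 6.
h(2.25) ≈ 3.0802, h(3) ≈ 4.4817, h(3.75) ≈ 6.5208, h(4.5) ≈ 9.4877, h(5.25) ≈ 13.8046, h(6) ≈ 20.0855.
Sum = Δt · [h(2.25) + h(3) + h(3.75) + ...].
Sum ≈ 43.0954.

43.0954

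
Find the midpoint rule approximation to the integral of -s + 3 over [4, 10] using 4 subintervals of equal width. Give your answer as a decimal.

Δs = (10 − 4)/4 = 1.5.
Midpoints: 4.75, 6.25, 7.75, 9.25.
f(4.75) = -1.75, f(6.25) = -3.25, f(7.75) = -4.75, f(9.25) = -6.25.
Sum = Δs · [f(4.75) + f(6.25) + f(7.75) + f(9.25)].
Sum = -24.

-24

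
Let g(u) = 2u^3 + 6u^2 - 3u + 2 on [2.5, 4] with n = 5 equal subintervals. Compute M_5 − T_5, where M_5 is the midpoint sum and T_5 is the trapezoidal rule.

-0.860625

M_5 = 193.306875.
T_5 = 194.1675.
M_5 − T_5 = -0.860625.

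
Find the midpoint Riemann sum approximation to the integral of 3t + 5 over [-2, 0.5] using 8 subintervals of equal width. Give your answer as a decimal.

Δt = (0.5 − (-2))/8 = 0.3125.
Midpoints: -1.84375, -1.53125, -1.21875, -0.90625, -0.59375, -0.28125, 0.03125, 0.34375.
f(-1.84375) = -0.53125, f(-1.53125) = 0.40625, f(-1.21875) = 1.34375, f(-0.90625) = 2.28125, f(-0.59375) = 3.21875, f(-0.28125) = 4.15625, f(0.03125) = 5.09375, f(0.34375) = 6.03125.
Sum = Δt · [f(-1.84375) + f(-1.53125) + f(-1.21875) + ...].
Sum = 6.875.

6.875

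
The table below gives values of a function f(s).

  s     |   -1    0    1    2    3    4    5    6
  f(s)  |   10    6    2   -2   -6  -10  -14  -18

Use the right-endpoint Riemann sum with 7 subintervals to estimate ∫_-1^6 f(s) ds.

Δs = 1.
Sum = 1·[6 + 2 + (-2) + (-6) + (-10) + (-14) + (-18)] = -42.

-42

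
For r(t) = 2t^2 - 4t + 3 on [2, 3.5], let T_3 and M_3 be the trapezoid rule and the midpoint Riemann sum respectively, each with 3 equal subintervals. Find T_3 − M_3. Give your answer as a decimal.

0.1875

T_3 = 11.375.
M_3 = 11.1875.
T_3 − M_3 = 0.1875.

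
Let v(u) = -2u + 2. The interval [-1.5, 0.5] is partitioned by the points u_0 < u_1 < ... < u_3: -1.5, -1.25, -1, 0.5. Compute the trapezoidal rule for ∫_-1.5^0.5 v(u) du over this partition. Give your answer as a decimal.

Subinterval widths: 0.25, 0.25, 1.5.
v(-1.5) = 5, v(-1.25) = 4.5, v(-1) = 4, v(0.5) = 1.
On each subinterval the trapezoid contributes (Δu_i/2)·[v(u_{i-1}) + v(u_i)].
Sum = 6.

6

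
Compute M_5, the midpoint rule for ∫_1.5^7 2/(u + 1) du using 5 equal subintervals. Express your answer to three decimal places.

2.312

Δu = (7 − 1.5)/5 = 1.1.
Midpoints: 2.05, 3.15, 4.25, 5.35, 6.45.
f(2.05) = 40/61, f(3.15) = 40/83, f(4.25) = 8/21, f(5.35) = 40/127, f(6.45) = 40/149.
Sum = Δu · [f(2.05) + f(3.15) + f(4.25) + f(5.35) + f(6.45)].
Sum ≈ 2.312.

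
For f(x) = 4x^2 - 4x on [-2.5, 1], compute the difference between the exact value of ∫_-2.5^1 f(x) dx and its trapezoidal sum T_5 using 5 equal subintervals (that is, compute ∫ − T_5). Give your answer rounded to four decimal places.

-1.1433

Exact integral: ∫_-2.5^1 f(x) dx ≈ 32.666667.
T_5 = 33.81.
Error ≈ 32.666667 − 33.81 ≈ -1.1433.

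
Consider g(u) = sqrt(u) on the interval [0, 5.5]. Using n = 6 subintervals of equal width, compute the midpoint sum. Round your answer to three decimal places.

8.645

Δu = (5.5 − 0)/6 = 11/12.
Midpoints: 11/24, 1.375, 55/24, 77/24, 4.125, 121/24.
g(11/24) ≈ 0.677, g(1.375) ≈ 1.173, g(55/24) ≈ 1.514, g(77/24) ≈ 1.791, g(4.125) ≈ 2.031, g(121/24) ≈ 2.245.
Sum = Δu · [g(11/24) + g(1.375) + g(55/24) + ...].
Sum ≈ 8.645.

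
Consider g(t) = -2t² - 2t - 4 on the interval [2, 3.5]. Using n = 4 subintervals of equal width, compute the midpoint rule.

-37.46484375

Δt = (3.5 − 2)/4 = 0.375.
Midpoints: 2.1875, 2.5625, 2.9375, 3.3125.
g(2.1875) = -17.9453125, g(2.5625) = -22.2578125, g(2.9375) = -27.1328125, g(3.3125) = -32.5703125.
Sum = Δt · [g(2.1875) + g(2.5625) + g(2.9375) + g(3.3125)].
Sum = -37.46484375.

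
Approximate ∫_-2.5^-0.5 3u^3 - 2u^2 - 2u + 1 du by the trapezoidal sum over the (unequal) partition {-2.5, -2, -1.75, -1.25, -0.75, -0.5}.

Subinterval widths: 0.5, 0.25, 0.5, 0.5, 0.25.
f(-2.5) = -53.375, f(-2) = -27, f(-1.75) = -17.703125, f(-1.25) = -5.484375, f(-0.75) = 0.109375, f(-0.5) = 1.125.
On each subinterval the trapezoid contributes (Δu_i/2)·[f(u_{i-1}) + f(u_i)].
Sum = -32.66796875.

-32.66796875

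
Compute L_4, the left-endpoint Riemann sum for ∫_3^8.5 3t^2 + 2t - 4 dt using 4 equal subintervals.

495.55859375

Δt = (8.5 − 3)/4 = 1.375.
Left endpoints: 3, 4.375, 5.75, 7.125.
f(3) = 29, f(4.375) = 62.171875, f(5.75) = 106.6875, f(7.125) = 162.546875.
Sum = Δt · [f(3) + f(4.375) + f(5.75) + f(7.125)].
Sum = 495.55859375.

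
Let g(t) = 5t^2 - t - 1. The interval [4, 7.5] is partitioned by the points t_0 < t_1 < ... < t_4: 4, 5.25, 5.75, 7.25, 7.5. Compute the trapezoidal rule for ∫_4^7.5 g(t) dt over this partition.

577.390625

Subinterval widths: 1.25, 0.5, 1.5, 0.25.
g(4) = 75, g(5.25) = 131.5625, g(5.75) = 158.5625, g(7.25) = 254.5625, g(7.5) = 272.75.
On each subinterval the trapezoid contributes (Δt_i/2)·[g(t_{i-1}) + g(t_i)].
Sum = 577.390625.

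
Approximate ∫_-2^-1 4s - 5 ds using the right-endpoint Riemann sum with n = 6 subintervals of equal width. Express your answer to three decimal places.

-10.667

Δs = (-1 − (-2))/6 = 1/6.
Right endpoints: -11/6, -5/3, -1.5, -4/3, -7/6, -1.
f(-11/6) = -37/3, f(-5/3) = -35/3, f(-1.5) = -11, f(-4/3) = -31/3, f(-7/6) = -29/3, f(-1) = -9.
Sum = Δs · [f(-11/6) + f(-5/3) + f(-1.5) + ...].
Sum ≈ -10.667.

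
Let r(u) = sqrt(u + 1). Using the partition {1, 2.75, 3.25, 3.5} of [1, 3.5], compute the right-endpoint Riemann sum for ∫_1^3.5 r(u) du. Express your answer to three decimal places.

Subinterval widths: 1.75, 0.5, 0.25.
Right endpoints: 2.75, 3.25, 3.5.
r(2.75) ≈ 1.936, r(3.25) ≈ 2.062, r(3.5) ≈ 2.121.
Sum = Σ Δu_i · r(u_i).
Sum ≈ 4.950.

4.950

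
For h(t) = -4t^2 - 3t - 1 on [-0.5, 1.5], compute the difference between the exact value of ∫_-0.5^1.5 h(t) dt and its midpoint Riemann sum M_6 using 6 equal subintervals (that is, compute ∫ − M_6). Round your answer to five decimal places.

Exact integral: ∫_-0.5^1.5 h(t) dt ≈ -9.6666667.
M_6 ≈ -9.5925926.
Error ≈ -9.6666667 − (-9.5925926) ≈ -0.07407.

-0.07407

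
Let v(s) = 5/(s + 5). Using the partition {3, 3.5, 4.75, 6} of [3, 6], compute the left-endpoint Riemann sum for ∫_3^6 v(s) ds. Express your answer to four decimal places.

1.6888

Subinterval widths: 0.5, 1.25, 1.25.
Left endpoints: 3, 3.5, 4.75.
v(3) = 0.625, v(3.5) = 10/17, v(4.75) = 20/39.
Sum = Σ Δs_i · v(s_i).
Sum ≈ 1.6888.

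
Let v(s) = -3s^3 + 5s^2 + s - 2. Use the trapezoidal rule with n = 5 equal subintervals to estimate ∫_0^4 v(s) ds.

-90.88

Δs = (4 − 0)/5 = 0.8.
v(0) = -2, v(0.8) = 0.464, v(1.6) = 0.112, v(2.4) = -12.272, v(3.2) = -45.904, v(4) = -110.
T_5 = (Δs/2)·[v(s_0) + 2v(s_1) + ... + 2v(s_{4}) + v(s_5)].
Sum = -90.88.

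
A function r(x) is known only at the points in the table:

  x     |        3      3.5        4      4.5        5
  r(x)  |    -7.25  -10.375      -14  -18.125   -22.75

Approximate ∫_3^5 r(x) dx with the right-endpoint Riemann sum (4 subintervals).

Δx = 0.5.
Sum = 0.5·[(-10.375) + (-14) + (-18.125) + (-22.75)] = -32.625.

-32.625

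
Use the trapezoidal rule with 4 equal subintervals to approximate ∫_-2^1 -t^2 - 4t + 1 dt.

Δt = (1 − (-2))/4 = 0.75.
f(-2) = 5, f(-1.25) = 4.4375, f(-0.5) = 2.75, f(0.25) = -0.0625, f(1) = -4.
T_4 = (Δt/2)·[f(t_0) + 2f(t_1) + 2f(t_2) + 2f(t_3) + f(t_4)].
Sum = 5.71875.

5.71875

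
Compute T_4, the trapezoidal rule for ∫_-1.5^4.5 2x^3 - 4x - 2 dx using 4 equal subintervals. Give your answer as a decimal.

174.75

Δx = (4.5 − (-1.5))/4 = 1.5.
f(-1.5) = -2.75, f(0) = -2, f(1.5) = -1.25, f(3) = 40, f(4.5) = 162.25.
T_4 = (Δx/2)·[f(x_0) + 2f(x_1) + 2f(x_2) + 2f(x_3) + f(x_4)].
Sum = 174.75.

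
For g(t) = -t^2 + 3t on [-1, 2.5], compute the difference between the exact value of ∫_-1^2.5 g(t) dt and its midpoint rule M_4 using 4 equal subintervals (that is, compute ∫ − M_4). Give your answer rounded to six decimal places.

Exact integral: ∫_-1^2.5 g(t) dt ≈ 2.33333333.
M_4 ≈ 2.55664062.
Error ≈ 2.33333333 − 2.55664062 ≈ -0.223307.

-0.223307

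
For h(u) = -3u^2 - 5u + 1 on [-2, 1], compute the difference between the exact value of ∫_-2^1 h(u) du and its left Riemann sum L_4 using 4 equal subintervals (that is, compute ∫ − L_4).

-1.40625

Exact integral: ∫_-2^1 h(u) du = 1.5.
L_4 = 2.90625.
Error = 1.5 − 2.90625 = -1.40625.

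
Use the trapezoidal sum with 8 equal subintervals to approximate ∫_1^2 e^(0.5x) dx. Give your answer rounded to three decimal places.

Δx = (2 − 1)/8 = 0.125.
f(1) ≈ 1.649, f(1.125) ≈ 1.755, f(1.25) ≈ 1.868, f(1.375) ≈ 1.989, f(1.5) ≈ 2.117, f(1.625) ≈ 2.254, f(1.75) ≈ 2.399, f(1.875) ≈ 2.554, f(2) ≈ 2.718.
T_8 = (Δx/2)·[f(x_0) + 2f(x_1) + ... + 2f(x_{7}) + f(x_8)].
Sum ≈ 2.140.

2.140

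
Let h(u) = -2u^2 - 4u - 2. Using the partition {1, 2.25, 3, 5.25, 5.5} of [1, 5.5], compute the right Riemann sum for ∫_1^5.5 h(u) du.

-247.3125

Subinterval widths: 1.25, 0.75, 2.25, 0.25.
Right endpoints: 2.25, 3, 5.25, 5.5.
h(2.25) = -21.125, h(3) = -32, h(5.25) = -78.125, h(5.5) = -84.5.
Sum = Σ Δu_i · h(u_i).
Sum = -247.3125.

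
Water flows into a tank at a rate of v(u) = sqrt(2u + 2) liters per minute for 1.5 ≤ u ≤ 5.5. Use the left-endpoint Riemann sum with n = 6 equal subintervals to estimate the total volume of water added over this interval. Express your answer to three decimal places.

Δu = (5.5 − 1.5)/6 = 2/3.
Left endpoints: 1.5, 13/6, 17/6, 3.5, 25/6, 29/6.
v(1.5) ≈ 2.236, v(13/6) ≈ 2.517, v(17/6) ≈ 2.769, v(3.5) ≈ 3.000, v(25/6) ≈ 3.215, v(29/6) ≈ 3.416.
Sum = Δu · [v(1.5) + v(13/6) + v(17/6) + ...].
Sum ≈ 11.435.

11.435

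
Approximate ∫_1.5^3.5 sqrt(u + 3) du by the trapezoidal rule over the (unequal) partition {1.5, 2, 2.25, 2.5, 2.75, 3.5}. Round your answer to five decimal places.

4.68300

Subinterval widths: 0.5, 0.25, 0.25, 0.25, 0.75.
f(1.5) ≈ 2.12132, f(2) ≈ 2.23607, f(2.25) ≈ 2.29129, f(2.5) ≈ 2.34521, f(2.75) ≈ 2.39792, f(3.5) ≈ 2.54951.
On each subinterval the trapezoid contributes (Δu_i/2)·[f(u_{i-1}) + f(u_i)].
Sum ≈ 4.68300.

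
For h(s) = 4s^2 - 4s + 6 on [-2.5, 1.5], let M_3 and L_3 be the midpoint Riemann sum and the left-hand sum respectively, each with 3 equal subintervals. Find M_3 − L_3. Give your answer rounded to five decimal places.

-28.44444

M_3 ≈ 54.9629630.
L_3 ≈ 83.4074074.
M_3 − L_3 ≈ -28.44444.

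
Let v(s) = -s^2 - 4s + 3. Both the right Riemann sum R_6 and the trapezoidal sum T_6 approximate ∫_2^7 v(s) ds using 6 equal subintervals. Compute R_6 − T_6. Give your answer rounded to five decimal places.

-27.08333

R_6 ≈ -214.3287037.
T_6 ≈ -187.2453704.
R_6 − T_6 ≈ -27.08333.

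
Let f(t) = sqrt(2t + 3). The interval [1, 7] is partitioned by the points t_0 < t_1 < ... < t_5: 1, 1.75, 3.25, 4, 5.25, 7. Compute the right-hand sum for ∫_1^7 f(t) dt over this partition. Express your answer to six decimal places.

Subinterval widths: 0.75, 1.5, 0.75, 1.25, 1.75.
Right endpoints: 1.75, 3.25, 4, 5.25, 7.
f(1.75) ≈ 2.549510, f(3.25) ≈ 3.082207, f(4) ≈ 3.316625, f(5.25) ≈ 3.674235, f(7) ≈ 4.123106.
Sum = Σ Δt_i · f(t_i).
Sum ≈ 20.831140.

20.831140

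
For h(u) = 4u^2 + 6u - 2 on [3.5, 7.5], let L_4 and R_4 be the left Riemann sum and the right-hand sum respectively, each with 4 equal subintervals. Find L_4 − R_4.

-200

L_4 = 532.
R_4 = 732.
L_4 − R_4 = -200.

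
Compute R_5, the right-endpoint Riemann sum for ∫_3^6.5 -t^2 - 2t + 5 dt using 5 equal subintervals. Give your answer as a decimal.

Δt = (6.5 − 3)/5 = 0.7.
Right endpoints: 3.7, 4.4, 5.1, 5.8, 6.5.
f(3.7) = -16.09, f(4.4) = -23.16, f(5.1) = -31.21, f(5.8) = -40.24, f(6.5) = -50.25.
Sum = Δt · [f(3.7) + f(4.4) + f(5.1) + f(5.8) + f(6.5)].
Sum = -112.665.

-112.665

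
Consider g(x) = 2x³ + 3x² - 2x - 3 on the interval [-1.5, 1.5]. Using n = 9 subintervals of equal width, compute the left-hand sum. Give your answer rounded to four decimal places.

Δx = (1.5 − (-1.5))/9 = 1/3.
Left endpoints: -1.5, -7/6, -5/6, -0.5, -1/6, 1/6, 0.5, 5/6, 7/6.
g(-1.5) = 0, g(-7/6) = 13/54, g(-5/6) = -11/27, g(-0.5) = -1.5, g(-1/6) = -70/27, g(1/6) = -175/54, g(0.5) = -3, g(5/6) = -77/54, g(7/6) = 52/27.
Sum = Δx · [g(-1.5) + g(-7/6) + g(-5/6) + ...].
Sum ≈ -3.3333.

-3.3333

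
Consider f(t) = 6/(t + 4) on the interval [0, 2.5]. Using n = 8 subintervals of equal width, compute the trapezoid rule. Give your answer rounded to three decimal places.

2.915

Δt = (2.5 − 0)/8 = 0.3125.
f(0) = 1.5, f(0.3125) = 32/23, f(0.625) = 48/37, f(0.9375) = 96/79, f(1.25) = 8/7, f(1.5625) = 96/89, f(1.875) = 48/47, f(2.1875) = 32/33, f(2.5) = 12/13.
T_8 = (Δt/2)·[f(t_0) + 2f(t_1) + ... + 2f(t_{7}) + f(t_8)].
Sum ≈ 2.915.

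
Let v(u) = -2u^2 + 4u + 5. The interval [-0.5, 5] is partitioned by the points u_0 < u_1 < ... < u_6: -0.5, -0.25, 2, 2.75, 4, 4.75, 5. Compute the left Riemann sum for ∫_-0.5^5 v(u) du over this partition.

Subinterval widths: 0.25, 2.25, 0.75, 1.25, 0.75, 0.25.
Left endpoints: -0.5, -0.25, 2, 2.75, 4, 4.75.
v(-0.5) = 2.5, v(-0.25) = 3.875, v(2) = 5, v(2.75) = 0.875, v(4) = -11, v(4.75) = -21.125.
Sum = Σ Δu_i · v(u_i).
Sum = 0.65625.

0.65625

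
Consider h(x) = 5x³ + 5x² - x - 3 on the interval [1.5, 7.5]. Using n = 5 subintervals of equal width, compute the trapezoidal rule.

Δx = (7.5 − 1.5)/5 = 1.2.
h(1.5) = 23.625, h(2.7) = 129.165, h(3.9) = 365.745, h(5.1) = 785.205, h(6.3) = 1439.385, h(7.5) = 2380.125.
T_5 = (Δx/2)·[h(x_0) + 2h(x_1) + ... + 2h(x_{4}) + h(x_5)].
Sum = 4705.65.

4705.65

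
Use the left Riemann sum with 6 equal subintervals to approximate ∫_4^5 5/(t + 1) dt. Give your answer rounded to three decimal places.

Δt = (5 − 4)/6 = 1/6.
Left endpoints: 4, 25/6, 13/3, 4.5, 14/3, 29/6.
f(4) = 1, f(25/6) = 30/31, f(13/3) = 0.9375, f(4.5) = 10/11, f(14/3) = 15/17, f(29/6) = 6/7.
Sum = Δt · [f(4) + f(25/6) + f(13/3) + ...].
Sum ≈ 0.926.

0.926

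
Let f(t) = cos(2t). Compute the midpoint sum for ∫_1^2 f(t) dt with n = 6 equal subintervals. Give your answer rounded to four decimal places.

-0.8369

Δt = (2 − 1)/6 = 1/6.
Midpoints: 13/12, 1.25, 17/12, 19/12, 1.75, 23/12.
f(13/12) ≈ -0.5612, f(1.25) ≈ -0.8011, f(17/12) ≈ -0.9529, f(19/12) ≈ -0.9997, f(1.75) ≈ -0.9365, f(23/12) ≈ -0.7701.
Sum = Δt · [f(13/12) + f(1.25) + f(17/12) + ...].
Sum ≈ -0.8369.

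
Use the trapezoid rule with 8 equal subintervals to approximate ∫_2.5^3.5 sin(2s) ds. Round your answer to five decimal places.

-0.23389

Δs = (3.5 − 2.5)/8 = 0.125.
f(2.5) ≈ -0.95892, f(2.625) ≈ -0.85893, f(2.75) ≈ -0.70554, f(2.875) ≈ -0.50828, f(3) ≈ -0.27942, f(3.125) ≈ -0.03318, f(3.25) ≈ 0.21512, f(3.375) ≈ 0.45004, f(3.5) ≈ 0.65699.
T_8 = (Δs/2)·[f(s_0) + 2f(s_1) + ... + 2f(s_{7}) + f(s_8)].
Sum ≈ -0.23389.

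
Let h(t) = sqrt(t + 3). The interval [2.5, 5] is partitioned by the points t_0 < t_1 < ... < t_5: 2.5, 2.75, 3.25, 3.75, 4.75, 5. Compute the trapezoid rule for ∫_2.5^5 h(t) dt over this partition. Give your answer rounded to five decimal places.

Subinterval widths: 0.25, 0.5, 0.5, 1, 0.25.
h(2.5) ≈ 2.34521, h(2.75) ≈ 2.39792, h(3.25) ≈ 2.50000, h(3.75) ≈ 2.59808, h(4.75) ≈ 2.78388, h(5) ≈ 2.82843.
On each subinterval the trapezoid contributes (Δt_i/2)·[h(t_{i-1}) + h(t_i)].
Sum ≈ 6.48441.

6.48441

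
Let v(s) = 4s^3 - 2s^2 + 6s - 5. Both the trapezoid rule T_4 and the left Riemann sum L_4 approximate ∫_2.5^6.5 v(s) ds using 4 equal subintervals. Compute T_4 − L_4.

494

T_4 = 1696.
L_4 = 1202.
T_4 − L_4 = 494.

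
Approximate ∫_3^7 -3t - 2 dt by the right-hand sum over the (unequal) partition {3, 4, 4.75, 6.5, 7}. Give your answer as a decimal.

-75.3125

Subinterval widths: 1, 0.75, 1.75, 0.5.
Right endpoints: 4, 4.75, 6.5, 7.
f(4) = -14, f(4.75) = -16.25, f(6.5) = -21.5, f(7) = -23.
Sum = Σ Δt_i · f(t_i).
Sum = -75.3125.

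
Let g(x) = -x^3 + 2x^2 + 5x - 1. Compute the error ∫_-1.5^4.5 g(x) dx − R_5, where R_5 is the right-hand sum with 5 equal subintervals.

20.7

Exact integral: ∫_-1.5^4.5 g(x) dx = 0.75.
R_5 = -19.95.
Error = 0.75 − (-19.95) = 20.7.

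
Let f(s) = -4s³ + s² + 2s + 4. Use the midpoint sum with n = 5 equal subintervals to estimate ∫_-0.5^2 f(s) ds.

0.9375

Δs = (2 − (-0.5))/5 = 0.5.
Midpoints: -0.25, 0.25, 0.75, 1.25, 1.75.
f(-0.25) = 3.625, f(0.25) = 4.5, f(0.75) = 4.375, f(1.25) = 0.25, f(1.75) = -10.875.
Sum = Δs · [f(-0.25) + f(0.25) + f(0.75) + f(1.25) + f(1.75)].
Sum = 0.9375.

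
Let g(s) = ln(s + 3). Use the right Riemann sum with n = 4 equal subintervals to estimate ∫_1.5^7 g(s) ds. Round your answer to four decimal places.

Δs = (7 − 1.5)/4 = 1.375.
Right endpoints: 2.875, 4.25, 5.625, 7.
g(2.875) ≈ 1.7707, g(4.25) ≈ 1.9810, g(5.625) ≈ 2.1547, g(7) ≈ 2.3026.
Sum = Δs · [g(2.875) + g(4.25) + g(5.625) + g(7)].
Sum ≈ 11.2873.

11.2873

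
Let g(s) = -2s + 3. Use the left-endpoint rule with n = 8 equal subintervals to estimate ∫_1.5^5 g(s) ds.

Δs = (5 − 1.5)/8 = 0.4375.
Left endpoints: 1.5, 1.9375, 2.375, 2.8125, 3.25, 3.6875, 4.125, 4.5625.
g(1.5) = 0, g(1.9375) = -0.875, g(2.375) = -1.75, g(2.8125) = -2.625, g(3.25) = -3.5, g(3.6875) = -4.375, g(4.125) = -5.25, g(4.5625) = -6.125.
Sum = Δs · [g(1.5) + g(1.9375) + g(2.375) + ...].
Sum = -10.71875.

-10.71875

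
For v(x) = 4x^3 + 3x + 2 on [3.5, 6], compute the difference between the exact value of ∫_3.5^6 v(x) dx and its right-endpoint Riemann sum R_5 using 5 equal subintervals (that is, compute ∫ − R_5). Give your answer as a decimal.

Exact integral: ∫_3.5^6 v(x) dx = 1186.5625.
R_5 = 1367.5.
Error = 1186.5625 − 1367.5 = -180.9375.

-180.9375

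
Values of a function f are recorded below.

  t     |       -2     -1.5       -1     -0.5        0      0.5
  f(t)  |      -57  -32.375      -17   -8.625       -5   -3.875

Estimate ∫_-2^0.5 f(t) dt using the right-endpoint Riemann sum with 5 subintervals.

-33.4375

Δt = 0.5.
Sum = 0.5·[(-32.375) + (-17) + (-8.625) + (-5) + (-3.875)] = -33.4375.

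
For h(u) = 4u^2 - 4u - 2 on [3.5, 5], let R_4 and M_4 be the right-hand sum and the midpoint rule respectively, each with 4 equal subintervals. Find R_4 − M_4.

8.6484375

R_4 = 89.578125.
M_4 = 80.9296875.
R_4 − M_4 = 8.6484375.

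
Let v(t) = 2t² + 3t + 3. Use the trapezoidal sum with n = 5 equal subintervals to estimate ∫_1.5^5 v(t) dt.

126.28

Δt = (5 − 1.5)/5 = 0.7.
v(1.5) = 12, v(2.2) = 19.28, v(2.9) = 28.52, v(3.6) = 39.72, v(4.3) = 52.88, v(5) = 68.
T_5 = (Δt/2)·[v(t_0) + 2v(t_1) + ... + 2v(t_{4}) + v(t_5)].
Sum = 126.28.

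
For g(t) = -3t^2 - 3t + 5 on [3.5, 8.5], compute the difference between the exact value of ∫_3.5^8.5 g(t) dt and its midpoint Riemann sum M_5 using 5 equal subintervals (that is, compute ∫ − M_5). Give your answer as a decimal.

-1.25

Exact integral: ∫_3.5^8.5 g(t) dt = -636.25.
M_5 = -635.
Error = -636.25 − (-635) = -1.25.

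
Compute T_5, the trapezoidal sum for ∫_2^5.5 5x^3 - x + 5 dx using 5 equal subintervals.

1144.28125

Δx = (5.5 − 2)/5 = 0.7.
f(2) = 43, f(2.7) = 100.715, f(3.4) = 198.12, f(4.1) = 345.505, f(4.8) = 553.16, f(5.5) = 831.375.
T_5 = (Δx/2)·[f(x_0) + 2f(x_1) + ... + 2f(x_{4}) + f(x_5)].
Sum = 1144.28125.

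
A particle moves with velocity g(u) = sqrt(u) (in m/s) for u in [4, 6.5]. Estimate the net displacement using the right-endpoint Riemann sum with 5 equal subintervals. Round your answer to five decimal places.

Δu = (6.5 − 4)/5 = 0.5.
Right endpoints: 4.5, 5, 5.5, 6, 6.5.
g(4.5) ≈ 2.12132, g(5) ≈ 2.23607, g(5.5) ≈ 2.34521, g(6) ≈ 2.44949, g(6.5) ≈ 2.54951.
Sum = Δu · [g(4.5) + g(5) + g(5.5) + g(6) + g(6.5)].
Sum ≈ 5.85080.

5.85080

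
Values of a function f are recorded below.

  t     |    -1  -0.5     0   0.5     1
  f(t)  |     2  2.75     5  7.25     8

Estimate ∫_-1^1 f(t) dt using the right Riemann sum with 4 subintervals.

11.5

Δt = 0.5.
Sum = 0.5·[2.75 + 5 + 7.25 + 8] = 11.5.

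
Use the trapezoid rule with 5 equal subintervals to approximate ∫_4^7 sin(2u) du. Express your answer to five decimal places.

-0.12376

Δu = (7 − 4)/5 = 0.6.
f(4) ≈ 0.98936, f(4.6) ≈ 0.22289, f(5.2) ≈ -0.82783, f(5.8) ≈ -0.82283, f(6.4) ≈ 0.23151, f(7) ≈ 0.99061.
T_5 = (Δu/2)·[f(u_0) + 2f(u_1) + ... + 2f(u_{4}) + f(u_5)].
Sum ≈ -0.12376.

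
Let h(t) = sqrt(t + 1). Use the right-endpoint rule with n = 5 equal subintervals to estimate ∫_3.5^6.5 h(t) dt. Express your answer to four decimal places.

Δt = (6.5 − 3.5)/5 = 0.6.
Right endpoints: 4.1, 4.7, 5.3, 5.9, 6.5.
h(4.1) ≈ 2.2583, h(4.7) ≈ 2.3875, h(5.3) ≈ 2.5100, h(5.9) ≈ 2.6268, h(6.5) ≈ 2.7386.
Sum = Δt · [h(4.1) + h(4.7) + h(5.3) + h(5.9) + h(6.5)].
Sum ≈ 7.5127.

7.5127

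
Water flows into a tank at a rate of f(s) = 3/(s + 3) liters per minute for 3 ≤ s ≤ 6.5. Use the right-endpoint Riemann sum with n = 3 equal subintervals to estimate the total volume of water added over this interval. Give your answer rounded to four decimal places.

1.2768

Δs = (6.5 − 3)/3 = 7/6.
Right endpoints: 25/6, 16/3, 6.5.
f(25/6) = 18/43, f(16/3) = 0.36, f(6.5) = 6/19.
Sum = Δs · [f(25/6) + f(16/3) + f(6.5)].
Sum ≈ 1.2768.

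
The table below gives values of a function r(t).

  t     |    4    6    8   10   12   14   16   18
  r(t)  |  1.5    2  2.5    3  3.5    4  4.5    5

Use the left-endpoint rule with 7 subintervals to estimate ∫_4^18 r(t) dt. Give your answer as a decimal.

Δt = 2.
Sum = 2·[1.5 + 2 + 2.5 + 3 + 3.5 + 4 + 4.5] = 42.

42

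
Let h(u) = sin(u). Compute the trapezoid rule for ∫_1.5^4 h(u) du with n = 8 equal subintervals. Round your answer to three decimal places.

0.718

Δu = (4 − 1.5)/8 = 0.3125.
h(1.5) ≈ 0.997, h(1.8125) ≈ 0.971, h(2.125) ≈ 0.850, h(2.4375) ≈ 0.647, h(2.75) ≈ 0.382, h(3.0625) ≈ 0.079, h(3.375) ≈ -0.231, h(3.6875) ≈ -0.519, h(4) ≈ -0.757.
T_8 = (Δu/2)·[h(u_0) + 2h(u_1) + ... + 2h(u_{7}) + h(u_8)].
Sum ≈ 0.718.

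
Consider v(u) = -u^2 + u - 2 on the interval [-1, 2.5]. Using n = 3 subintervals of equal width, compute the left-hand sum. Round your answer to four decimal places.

-9.6898

Δu = (2.5 − (-1))/3 = 7/6.
Left endpoints: -1, 1/6, 4/3.
v(-1) = -4, v(1/6) = -67/36, v(4/3) = -22/9.
Sum = Δu · [v(-1) + v(1/6) + v(4/3)].
Sum ≈ -9.6898.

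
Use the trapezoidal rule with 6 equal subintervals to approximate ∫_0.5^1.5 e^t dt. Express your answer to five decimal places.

2.83952

Δt = (1.5 − 0.5)/6 = 1/6.
f(0.5) ≈ 1.64872, f(2/3) ≈ 1.94773, f(5/6) ≈ 2.30098, f(1) ≈ 2.71828, f(7/6) ≈ 3.21127, f(4/3) ≈ 3.79367, f(1.5) ≈ 4.48169.
T_6 = (Δt/2)·[f(t_0) + 2f(t_1) + ... + 2f(t_{5}) + f(t_6)].
Sum ≈ 2.83952.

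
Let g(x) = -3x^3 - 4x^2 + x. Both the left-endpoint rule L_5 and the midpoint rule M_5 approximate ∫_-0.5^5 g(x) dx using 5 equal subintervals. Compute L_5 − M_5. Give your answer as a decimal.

217.5353125

L_5 = -392.1775.
M_5 = -609.7128125.
L_5 − M_5 = 217.5353125.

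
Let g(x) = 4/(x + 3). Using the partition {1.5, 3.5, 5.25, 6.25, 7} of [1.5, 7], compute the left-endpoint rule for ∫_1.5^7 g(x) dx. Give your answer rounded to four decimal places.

3.6639

Subinterval widths: 2, 1.75, 1, 0.75.
Left endpoints: 1.5, 3.5, 5.25, 6.25.
g(1.5) = 8/9, g(3.5) = 8/13, g(5.25) = 16/33, g(6.25) = 16/37.
Sum = Σ Δx_i · g(x_i).
Sum ≈ 3.6639.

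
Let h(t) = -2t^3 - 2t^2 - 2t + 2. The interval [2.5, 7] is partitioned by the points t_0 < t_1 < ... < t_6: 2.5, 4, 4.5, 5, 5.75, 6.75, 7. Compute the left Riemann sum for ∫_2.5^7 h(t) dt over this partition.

-1134.2734375

Subinterval widths: 1.5, 0.5, 0.5, 0.75, 1, 0.25.
Left endpoints: 2.5, 4, 4.5, 5, 5.75, 6.75.
h(2.5) = -46.75, h(4) = -166, h(4.5) = -229.75, h(5) = -308, h(5.75) = -455.84375, h(6.75) = -717.71875.
Sum = Σ Δt_i · h(t_i).
Sum = -1134.2734375.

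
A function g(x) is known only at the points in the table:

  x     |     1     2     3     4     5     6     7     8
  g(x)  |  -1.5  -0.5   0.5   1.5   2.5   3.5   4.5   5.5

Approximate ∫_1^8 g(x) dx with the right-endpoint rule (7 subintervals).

Δx = 1.
Sum = 1·[(-0.5) + 0.5 + 1.5 + 2.5 + 3.5 + 4.5 + 5.5] = 17.5.

17.5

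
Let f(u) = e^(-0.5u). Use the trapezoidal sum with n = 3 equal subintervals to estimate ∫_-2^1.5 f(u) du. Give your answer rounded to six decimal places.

Δu = (1.5 − (-2))/3 = 7/6.
f(-2) ≈ 2.718282, f(-5/6) ≈ 1.516897, f(1/3) ≈ 0.846482, f(1.5) ≈ 0.472367.
T_3 = (Δu/2)·[f(u_0) + 2f(u_1) + 2f(u_2) + f(u_3)].
Sum ≈ 4.618486.

4.618486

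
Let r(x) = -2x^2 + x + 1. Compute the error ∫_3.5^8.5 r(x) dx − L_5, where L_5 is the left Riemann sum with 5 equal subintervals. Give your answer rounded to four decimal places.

Exact integral: ∫_3.5^8.5 r(x) dx ≈ -345.833333.
L_5 = -290.
Error ≈ -345.833333 − (-290) ≈ -55.8333.

-55.8333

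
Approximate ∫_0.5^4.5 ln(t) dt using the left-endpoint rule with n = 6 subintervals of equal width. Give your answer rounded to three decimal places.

2.320

Δt = (4.5 − 0.5)/6 = 2/3.
Left endpoints: 0.5, 7/6, 11/6, 2.5, 19/6, 23/6.
f(0.5) ≈ -0.693, f(7/6) ≈ 0.154, f(11/6) ≈ 0.606, f(2.5) ≈ 0.916, f(19/6) ≈ 1.153, f(23/6) ≈ 1.344.
Sum = Δt · [f(0.5) + f(7/6) + f(11/6) + ...].
Sum ≈ 2.320.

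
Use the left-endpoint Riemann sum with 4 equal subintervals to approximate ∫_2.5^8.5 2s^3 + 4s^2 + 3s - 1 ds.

Δs = (8.5 − 2.5)/4 = 1.5.
Left endpoints: 2.5, 4, 5.5, 7.
f(2.5) = 62.75, f(4) = 203, f(5.5) = 469.25, f(7) = 902.
Sum = Δs · [f(2.5) + f(4) + f(5.5) + f(7)].
Sum = 2455.5.

2455.5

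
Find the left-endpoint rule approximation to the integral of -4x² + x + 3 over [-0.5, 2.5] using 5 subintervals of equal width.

-3.42

Δx = (2.5 − (-0.5))/5 = 0.6.
Left endpoints: -0.5, 0.1, 0.7, 1.3, 1.9.
f(-0.5) = 1.5, f(0.1) = 3.06, f(0.7) = 1.74, f(1.3) = -2.46, f(1.9) = -9.54.
Sum = Δx · [f(-0.5) + f(0.1) + f(0.7) + f(1.3) + f(1.9)].
Sum = -3.42.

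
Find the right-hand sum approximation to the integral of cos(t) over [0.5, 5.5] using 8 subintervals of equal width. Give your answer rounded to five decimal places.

-1.19892

Δt = (5.5 − 0.5)/8 = 0.625.
Right endpoints: 1.125, 1.75, 2.375, 3, 3.625, 4.25, 4.875, 5.5.
f(1.125) ≈ 0.43118, f(1.75) ≈ -0.17825, f(2.375) ≈ -0.72028, f(3) ≈ -0.98999, f(3.625) ≈ -0.88542, f(4.25) ≈ -0.44609, f(4.875) ≈ 0.16190, f(5.5) ≈ 0.70867.
Sum = Δt · [f(1.125) + f(1.75) + f(2.375) + ...].
Sum ≈ -1.19892.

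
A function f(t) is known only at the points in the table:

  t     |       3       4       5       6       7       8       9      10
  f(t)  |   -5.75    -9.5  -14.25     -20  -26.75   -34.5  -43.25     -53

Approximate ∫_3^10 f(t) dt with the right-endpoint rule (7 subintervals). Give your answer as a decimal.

Δt = 1.
Sum = 1·[(-9.5) + (-14.25) + (-20) + (-26.75) + (-34.5) + (-43.25) + (-53)] = -201.25.

-201.25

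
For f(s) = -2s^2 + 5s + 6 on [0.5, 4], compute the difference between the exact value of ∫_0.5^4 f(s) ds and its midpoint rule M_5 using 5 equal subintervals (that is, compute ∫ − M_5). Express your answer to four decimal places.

Exact integral: ∫_0.5^4 f(s) ds ≈ 17.791667.
M_5 = 18.0775.
Error ≈ 17.791667 − 18.0775 ≈ -0.2858.

-0.2858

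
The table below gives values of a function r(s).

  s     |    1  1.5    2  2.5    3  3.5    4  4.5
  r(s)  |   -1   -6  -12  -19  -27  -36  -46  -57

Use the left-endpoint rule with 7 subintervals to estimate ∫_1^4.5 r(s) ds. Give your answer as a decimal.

Δs = 0.5.
Sum = 0.5·[(-1) + (-6) + (-12) + (-19) + (-27) + (-36) + (-46)] = -73.5.

-73.5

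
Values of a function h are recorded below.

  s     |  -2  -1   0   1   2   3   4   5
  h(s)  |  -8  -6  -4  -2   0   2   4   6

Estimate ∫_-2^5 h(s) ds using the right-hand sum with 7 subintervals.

Δs = 1.
Sum = 1·[(-6) + (-4) + (-2) + 0 + 2 + 4 + 6] = 0.

0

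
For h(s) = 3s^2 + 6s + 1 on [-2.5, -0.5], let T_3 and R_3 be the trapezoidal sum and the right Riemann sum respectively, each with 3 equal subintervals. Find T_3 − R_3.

T_3 ≈ -0.055556.
R_3 ≈ -2.055556.
T_3 − R_3 = 2.

2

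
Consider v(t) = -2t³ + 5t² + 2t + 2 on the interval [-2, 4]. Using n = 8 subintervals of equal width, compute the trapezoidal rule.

23.4375

Δt = (4 − (-2))/8 = 0.75.
v(-2) = 34, v(-1.25) = 11.21875, v(-0.5) = 2.5, v(0.25) = 2.78125, v(1) = 7, v(1.75) = 10.09375, v(2.5) = 7, v(3.25) = -7.34375, v(4) = -38.
T_8 = (Δt/2)·[v(t_0) + 2v(t_1) + ... + 2v(t_{7}) + v(t_8)].
Sum = 23.4375.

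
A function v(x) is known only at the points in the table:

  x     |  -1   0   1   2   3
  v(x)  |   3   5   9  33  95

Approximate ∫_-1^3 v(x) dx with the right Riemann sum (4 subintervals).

Δx = 1.
Sum = 1·[5 + 9 + 33 + 95] = 142.

142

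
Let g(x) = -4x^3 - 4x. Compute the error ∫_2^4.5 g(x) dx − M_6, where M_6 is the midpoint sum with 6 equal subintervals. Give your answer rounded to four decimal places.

-1.4106

Exact integral: ∫_2^4.5 g(x) dx = -426.5625.
M_6 ≈ -425.151910.
Error ≈ -426.5625 − (-425.151910) ≈ -1.4106.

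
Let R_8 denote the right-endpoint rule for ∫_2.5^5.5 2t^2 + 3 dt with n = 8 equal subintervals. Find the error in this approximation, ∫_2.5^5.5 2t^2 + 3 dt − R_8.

Exact integral: ∫_2.5^5.5 f(t) dt = 109.5.
R_8 = 118.640625.
Error = 109.5 − 118.640625 = -9.140625.

-9.140625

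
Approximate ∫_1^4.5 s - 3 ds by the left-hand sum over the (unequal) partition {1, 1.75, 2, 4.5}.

Subinterval widths: 0.75, 0.25, 2.5.
Left endpoints: 1, 1.75, 2.
f(1) = -2, f(1.75) = -1.25, f(2) = -1.
Sum = Σ Δs_i · f(s_i).
Sum = -4.3125.

-4.3125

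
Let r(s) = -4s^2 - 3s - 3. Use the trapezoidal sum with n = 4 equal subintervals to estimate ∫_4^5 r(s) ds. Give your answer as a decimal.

Δs = (5 − 4)/4 = 0.25.
r(4) = -79, r(4.25) = -88, r(4.5) = -97.5, r(4.75) = -107.5, r(5) = -118.
T_4 = (Δs/2)·[r(s_0) + 2r(s_1) + 2r(s_2) + 2r(s_3) + r(s_4)].
Sum = -97.875.

-97.875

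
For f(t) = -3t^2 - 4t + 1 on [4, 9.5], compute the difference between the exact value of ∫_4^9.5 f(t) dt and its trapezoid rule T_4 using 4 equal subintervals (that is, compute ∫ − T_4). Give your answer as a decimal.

5.19921875

Exact integral: ∫_4^9.5 f(t) dt = -936.375.
T_4 = -941.57421875.
Error = -936.375 − (-941.57421875) = 5.19921875.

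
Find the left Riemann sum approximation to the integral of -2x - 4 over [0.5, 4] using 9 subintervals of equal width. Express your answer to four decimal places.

-28.3889

Δx = (4 − 0.5)/9 = 7/18.
Left endpoints: 0.5, 8/9, 23/18, 5/3, 37/18, 22/9, 17/6, 29/9, 65/18.
f(0.5) = -5, f(8/9) = -52/9, f(23/18) = -59/9, f(5/3) = -22/3, f(37/18) = -73/9, f(22/9) = -80/9, f(17/6) = -29/3, f(29/9) = -94/9, f(65/18) = -101/9.
Sum = Δx · [f(0.5) + f(8/9) + f(23/18) + ...].
Sum ≈ -28.3889.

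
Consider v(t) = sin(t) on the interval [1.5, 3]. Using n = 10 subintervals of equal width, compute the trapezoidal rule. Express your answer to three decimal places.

Δt = (3 − 1.5)/10 = 0.15.
v(1.5) ≈ 0.997, v(1.65) ≈ 0.997, v(1.8) ≈ 0.974, v(1.95) ≈ 0.929, v(2.1) ≈ 0.863, v(2.25) ≈ 0.778, v(2.4) ≈ 0.675, v(2.55) ≈ 0.558, v(2.7) ≈ 0.427, v(2.85) ≈ 0.287, v(3) ≈ 0.141.
T_10 = (Δt/2)·[v(t_0) + 2v(t_1) + ... + 2v(t_{9}) + v(t_10)].
Sum ≈ 1.059.

1.059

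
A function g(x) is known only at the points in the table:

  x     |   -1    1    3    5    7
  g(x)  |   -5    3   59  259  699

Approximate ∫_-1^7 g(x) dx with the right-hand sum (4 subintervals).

2040

Δx = 2.
Sum = 2·[3 + 59 + 259 + 699] = 2040.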